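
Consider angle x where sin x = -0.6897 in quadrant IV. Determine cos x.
cos x = √(1 - sin²x) = 0.7241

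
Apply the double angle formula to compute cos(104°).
cos(104°) = cos²52° - sin²52° = -0.2419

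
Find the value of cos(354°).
cos(354°) = 0.9945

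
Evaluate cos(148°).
cos(148°) = -0.848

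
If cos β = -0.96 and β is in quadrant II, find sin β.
sin β = 0.28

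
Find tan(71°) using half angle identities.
tan(71°) = sin 142° / (1 + cos 142°) = 2.904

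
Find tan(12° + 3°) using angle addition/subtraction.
tan(12° + 3°) = (tan 12° + tan 3°)/(1 - tan 12° tan 3°) = 2-√3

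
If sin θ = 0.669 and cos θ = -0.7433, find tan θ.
tan θ = sin θ / cos θ = -0.9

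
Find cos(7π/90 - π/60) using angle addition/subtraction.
cos(7π/90 - π/60) = cos 7π/90 cos π/60 + sin 7π/90 sin π/60 = 0.9816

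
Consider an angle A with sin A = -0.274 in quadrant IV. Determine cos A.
cos A = √(1 - sin²A) = 0.9617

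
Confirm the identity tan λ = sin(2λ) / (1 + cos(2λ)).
RHS = 2 sin λ cos λ / (2cos²λ) = sin λ/cos λ = tan λ = LHS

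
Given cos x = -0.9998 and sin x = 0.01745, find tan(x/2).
tan(x/2) = sin x / (1 + cos x) = 87.25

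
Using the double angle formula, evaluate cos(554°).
cos(554°) = cos²277° - sin²277° = -0.9703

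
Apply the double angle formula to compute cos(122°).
cos(122°) = cos²61° - sin²61° = -0.5299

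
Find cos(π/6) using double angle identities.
cos(π/6) = cos²π/12 - sin²π/12 = √3/2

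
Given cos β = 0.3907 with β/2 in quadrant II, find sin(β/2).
sin(β/2) = ±√((1 - cos β)/2); positive since β/2 ∈ QII, so sin(β/2) = 0.552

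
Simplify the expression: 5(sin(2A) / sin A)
5(sin(2A) / sin A) = 5(2 cos A) (using Double angle)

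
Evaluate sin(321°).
sin(321°) = -0.6293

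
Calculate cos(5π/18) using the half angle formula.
cos(5π/18) = √((1 + cos 5π/9)/2) = 0.6428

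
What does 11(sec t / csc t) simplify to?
11(sec t / csc t) = 11(tan t) (using Reciprocal identities)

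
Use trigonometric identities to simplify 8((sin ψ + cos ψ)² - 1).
8((sin ψ + cos ψ)² - 1) = 8(sin(2ψ)) (using Pythagorean + double angle)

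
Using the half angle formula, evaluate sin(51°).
sin(51°) = √((1 - cos 102°)/2) = 0.7771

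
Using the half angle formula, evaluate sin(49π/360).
sin(49π/360) = √((1 - cos 49π/180)/2) = 0.4147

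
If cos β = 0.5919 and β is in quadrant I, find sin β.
sin β = 0.806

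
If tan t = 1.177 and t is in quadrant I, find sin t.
sin t = 0.7621 (using tan²t + 1 = sec²t)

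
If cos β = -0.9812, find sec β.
sec β = 1/cos β = -1.019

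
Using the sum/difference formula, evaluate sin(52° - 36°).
sin(52° - 36°) = sin 52° cos 36° - cos 52° sin 36° = 0.2756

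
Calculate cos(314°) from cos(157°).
cos(314°) = 2cos²157° - 1 = 0.6947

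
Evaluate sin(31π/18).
sin(31π/18) = -0.766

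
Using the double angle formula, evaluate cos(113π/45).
cos(113π/45) = cos²113π/90 - sin²113π/90 = -0.0349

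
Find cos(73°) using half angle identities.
cos(73°) = √((1 + cos 146°)/2) = 0.2924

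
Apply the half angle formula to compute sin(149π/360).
sin(149π/360) = √((1 - cos 149π/180)/2) = 0.9636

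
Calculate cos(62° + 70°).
cos(62° + 70°) = cos 62° cos 70° - sin 62° sin 70° = -0.6691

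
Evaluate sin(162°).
sin(162°) = 0.309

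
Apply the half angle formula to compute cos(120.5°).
cos(120.5°) = -√((1 + cos 241°)/2) = -0.5075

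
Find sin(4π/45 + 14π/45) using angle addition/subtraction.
sin(4π/45 + 14π/45) = sin 4π/45 cos 14π/45 + cos 4π/45 sin 14π/45 = 0.9511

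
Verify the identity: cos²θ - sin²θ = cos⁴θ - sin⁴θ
RHS = (cos²θ - sin²θ)(cos²θ + sin²θ) = (cos²θ - sin²θ) · 1 = cos²θ - sin²θ = LHS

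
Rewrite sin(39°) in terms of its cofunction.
sin(39°) = cos(90° - 39°) = cos(51°)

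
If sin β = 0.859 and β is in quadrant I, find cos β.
cos β = 0.512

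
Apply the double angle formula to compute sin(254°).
sin(254°) = 2 sin 127° cos 127° = -0.9613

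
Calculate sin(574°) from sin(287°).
sin(574°) = 2 sin 287° cos 287° = -0.5592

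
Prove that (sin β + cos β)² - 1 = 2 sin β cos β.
LHS = sin²β + 2 sin β cos β + cos²β - 1 = (sin²β + cos²β) + 2 sin β cos β - 1 = 1 + 2 sin β cos β - 1 = 2 sin β cos β = RHS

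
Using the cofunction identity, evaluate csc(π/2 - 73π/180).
csc(π/2 - 73π/180) = sec(73π/180) = 3.42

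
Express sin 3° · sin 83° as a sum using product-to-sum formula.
sin 3° sin 83° = (1/2)[cos(3°-83°) - cos(3°+83°)]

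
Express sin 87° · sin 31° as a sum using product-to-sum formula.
sin 87° sin 31° = (1/2)[cos(87°-31°) - cos(87°+31°)]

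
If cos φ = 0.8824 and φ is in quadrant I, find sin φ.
sin φ = 0.4705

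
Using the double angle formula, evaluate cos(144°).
cos(144°) = cos²72° - sin²72° = -0.809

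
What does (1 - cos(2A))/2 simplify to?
(1 - cos(2A))/2 = sin²A (using Power reduction)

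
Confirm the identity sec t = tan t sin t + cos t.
RHS = sin²t/cos t + cos t = (sin²t + cos²t)/cos t = 1/cos t = sec t = LHS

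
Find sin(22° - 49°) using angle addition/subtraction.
sin(22° - 49°) = sin 22° cos 49° - cos 22° sin 49° = -0.454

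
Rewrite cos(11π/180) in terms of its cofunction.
cos(11π/180) = sin(π/2 - 11π/180) = sin(79π/180)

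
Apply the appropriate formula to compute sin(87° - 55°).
sin(87° - 55°) = sin 87° cos 55° - cos 87° sin 55° = 0.5299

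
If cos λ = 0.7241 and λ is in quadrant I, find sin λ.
sin λ = 0.6897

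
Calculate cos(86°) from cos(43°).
cos(86°) = cos²43° - sin²43° = 0.06976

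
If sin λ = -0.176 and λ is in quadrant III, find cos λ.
cos λ = -0.9844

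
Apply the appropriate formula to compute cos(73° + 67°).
cos(73° + 67°) = cos 73° cos 67° - sin 73° sin 67° = -0.766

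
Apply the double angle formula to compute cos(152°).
cos(152°) = cos²76° - sin²76° = -0.8829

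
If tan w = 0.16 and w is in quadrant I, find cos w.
cos w = 0.9874 (using tan²w + 1 = sec²w)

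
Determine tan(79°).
tan(79°) = 5.145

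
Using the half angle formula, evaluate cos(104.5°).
cos(104.5°) = -√((1 + cos 209°)/2) = -0.2504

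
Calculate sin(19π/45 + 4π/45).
sin(19π/45 + 4π/45) = sin 19π/45 cos 4π/45 + cos 19π/45 sin 4π/45 = 0.9994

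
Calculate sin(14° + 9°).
sin(14° + 9°) = sin 14° cos 9° + cos 14° sin 9° = 0.3907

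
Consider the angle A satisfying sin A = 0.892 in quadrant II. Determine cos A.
cos A = ±√(1 - sin²A) = -0.452 (negative in QII)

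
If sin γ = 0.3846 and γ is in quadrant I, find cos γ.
cos γ = 0.9231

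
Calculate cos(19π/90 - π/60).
cos(19π/90 - π/60) = cos 19π/90 cos π/60 + sin 19π/90 sin π/60 = 0.8192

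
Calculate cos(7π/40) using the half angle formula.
cos(7π/40) = √((1 + cos 7π/20)/2) = 0.8526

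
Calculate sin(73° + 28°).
sin(73° + 28°) = sin 73° cos 28° + cos 73° sin 28° = 0.9816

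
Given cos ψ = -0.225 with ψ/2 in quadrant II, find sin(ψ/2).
sin(ψ/2) = ±√((1 - cos ψ)/2); positive since ψ/2 ∈ QII, so sin(ψ/2) = 0.7826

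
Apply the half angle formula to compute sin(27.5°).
sin(27.5°) = √((1 - cos 55°)/2) = 0.4617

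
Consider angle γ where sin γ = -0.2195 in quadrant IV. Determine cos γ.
cos γ = √(1 - sin²γ) = 0.9756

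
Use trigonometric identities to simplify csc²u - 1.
csc²u - 1 = cot²u (using Pythagorean identity)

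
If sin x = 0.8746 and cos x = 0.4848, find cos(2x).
cos(2x) = cos²x - sin²x = -0.5299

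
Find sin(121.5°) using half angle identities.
sin(121.5°) = √((1 - cos 243°)/2) = 0.8526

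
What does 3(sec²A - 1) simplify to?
3(sec²A - 1) = 3(tan²A) (using Pythagorean identity)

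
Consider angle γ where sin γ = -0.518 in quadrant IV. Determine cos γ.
cos γ = √(1 - sin²γ) = 0.8554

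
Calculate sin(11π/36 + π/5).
sin(11π/36 + π/5) = sin 11π/36 cos π/5 + cos 11π/36 sin π/5 = 0.9998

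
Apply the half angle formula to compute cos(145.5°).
cos(145.5°) = -√((1 + cos 291°)/2) = -0.8241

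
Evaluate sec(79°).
sec(79°) = 5.241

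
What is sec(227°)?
sec(227°) = -1.466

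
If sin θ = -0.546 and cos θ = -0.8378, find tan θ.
tan θ = sin θ / cos θ = 0.6517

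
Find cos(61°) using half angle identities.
cos(61°) = √((1 + cos 122°)/2) = 0.4848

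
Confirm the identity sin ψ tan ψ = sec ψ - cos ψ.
RHS = 1/cos ψ - cos ψ = (1 - cos²ψ)/cos ψ = sin²ψ/cos ψ = sin ψ · (sin ψ/cos ψ) = sin ψ tan ψ = LHS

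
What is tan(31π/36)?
tan(31π/36) = -0.4663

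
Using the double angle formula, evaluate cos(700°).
cos(700°) = cos²350° - sin²350° = 0.9397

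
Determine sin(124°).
sin(124°) = 0.829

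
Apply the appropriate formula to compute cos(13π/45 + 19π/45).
cos(13π/45 + 19π/45) = cos 13π/45 cos 19π/45 - sin 13π/45 sin 19π/45 = -0.6157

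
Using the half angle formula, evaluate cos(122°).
cos(122°) = -√((1 + cos 244°)/2) = -0.5299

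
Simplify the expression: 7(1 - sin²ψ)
7(1 - sin²ψ) = 7(cos²ψ) (using Pythagorean identity)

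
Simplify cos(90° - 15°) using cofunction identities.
cos(90° - 15°) = sin(15°)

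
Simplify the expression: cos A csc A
cos A csc A = cot A (using Reciprocal + quotient)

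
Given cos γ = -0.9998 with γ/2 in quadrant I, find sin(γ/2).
sin(γ/2) = ±√((1 - cos γ)/2); positive since γ/2 ∈ QI, so sin(γ/2) = 0.9999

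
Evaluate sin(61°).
sin(61°) = 0.8746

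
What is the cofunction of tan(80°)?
tan(80°) = cot(90° - 80°) = cot(10°)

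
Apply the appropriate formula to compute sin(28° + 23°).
sin(28° + 23°) = sin 28° cos 23° + cos 28° sin 23° = 0.7771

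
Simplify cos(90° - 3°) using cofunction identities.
cos(90° - 3°) = sin(3°)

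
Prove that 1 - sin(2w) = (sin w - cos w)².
RHS = sin²w - 2 sin w cos w + cos²w = (sin²w + cos²w) - 2 sin w cos w = 1 - sin(2w) = LHS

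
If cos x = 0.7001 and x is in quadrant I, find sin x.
sin x = 0.714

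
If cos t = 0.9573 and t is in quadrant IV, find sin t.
sin t = -0.2891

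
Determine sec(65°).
sec(65°) = 2.366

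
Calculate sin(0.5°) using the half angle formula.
sin(0.5°) = √((1 - cos 1°)/2) = 0.008727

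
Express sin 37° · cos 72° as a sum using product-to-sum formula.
sin 37° cos 72° = (1/2)[sin(37°+72°) + sin(37°-72°)]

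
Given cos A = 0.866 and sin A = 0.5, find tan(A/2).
tan(A/2) = sin A / (1 + cos A) = 0.268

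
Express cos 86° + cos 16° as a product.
cos 86° + cos 16° = 2 cos(51°) cos(35°)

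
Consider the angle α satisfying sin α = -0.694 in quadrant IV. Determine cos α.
cos α = √(1 - sin²α) = 0.72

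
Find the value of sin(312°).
sin(312°) = -0.7431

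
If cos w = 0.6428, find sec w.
sec w = 1/cos w = 1.556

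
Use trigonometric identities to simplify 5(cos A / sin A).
5(cos A / sin A) = 5(cot A) (using Quotient identity)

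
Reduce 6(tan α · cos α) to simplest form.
6(tan α · cos α) = 6(sin α) (using Quotient identity)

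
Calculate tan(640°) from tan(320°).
tan(640°) = 2 tan 320° / (1 - tan²320°) = -5.671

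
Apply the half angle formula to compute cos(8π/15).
cos(8π/15) = -√((1 + cos 16π/15)/2) = -0.1045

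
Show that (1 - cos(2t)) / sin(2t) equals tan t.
LHS = 2sin²t / (2 sin t cos t) = sin t/cos t = tan t = RHS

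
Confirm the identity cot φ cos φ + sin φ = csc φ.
LHS = cos²φ/sin φ + sin φ = (cos²φ + sin²φ)/sin φ = 1/sin φ = csc φ = RHS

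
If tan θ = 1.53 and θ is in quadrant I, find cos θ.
cos θ = 0.5471 (using tan²θ + 1 = sec²θ)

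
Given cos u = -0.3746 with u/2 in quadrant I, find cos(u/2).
cos(u/2) = ±√((1 + cos u)/2); positive since u/2 ∈ QI, so cos(u/2) = 0.5592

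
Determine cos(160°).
cos(160°) = -0.9397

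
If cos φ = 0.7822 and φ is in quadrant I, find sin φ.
sin φ = 0.623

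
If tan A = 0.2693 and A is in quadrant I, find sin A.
sin A = 0.26 (using tan²A + 1 = sec²A)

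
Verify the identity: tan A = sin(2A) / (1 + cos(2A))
RHS = 2 sin A cos A / (2cos²A) = sin A/cos A = tan A = LHS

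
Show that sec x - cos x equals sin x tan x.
LHS = 1/cos x - cos x = (1 - cos²x)/cos x = sin²x/cos x = sin x · (sin x/cos x) = sin x tan x = RHS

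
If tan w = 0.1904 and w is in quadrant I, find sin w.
sin w = 0.187 (using tan²w + 1 = sec²w)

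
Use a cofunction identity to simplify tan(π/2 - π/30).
tan(π/2 - π/30) = cot(π/30)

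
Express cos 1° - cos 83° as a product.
cos 1° - cos 83° = -2 sin(42°) sin(-41°)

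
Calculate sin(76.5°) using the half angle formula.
sin(76.5°) = √((1 - cos 153°)/2) = 0.9724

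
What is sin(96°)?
sin(96°) = 0.9945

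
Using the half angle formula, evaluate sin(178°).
sin(178°) = √((1 - cos 356°)/2) = 0.0349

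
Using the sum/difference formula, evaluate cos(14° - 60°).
cos(14° - 60°) = cos 14° cos 60° + sin 14° sin 60° = 0.6947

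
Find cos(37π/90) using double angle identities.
cos(37π/90) = cos²37π/180 - sin²37π/180 = 0.2756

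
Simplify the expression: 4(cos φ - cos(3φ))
4(cos φ - cos(3φ)) = 4(2 sin(2φ) sin φ) (using Sum-to-product)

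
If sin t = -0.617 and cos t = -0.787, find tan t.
tan t = sin t / cos t = 0.784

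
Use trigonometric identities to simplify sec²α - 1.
sec²α - 1 = tan²α (using Pythagorean identity)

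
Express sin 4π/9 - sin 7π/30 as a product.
sin 4π/9 - sin 7π/30 = 2 cos(61π/180) sin(19π/180)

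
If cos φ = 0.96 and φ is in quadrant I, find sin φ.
sin φ = 0.28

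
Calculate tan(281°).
tan(281°) = -5.145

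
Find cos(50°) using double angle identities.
cos(50°) = 1 - 2sin²25° = 0.6428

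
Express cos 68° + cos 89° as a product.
cos 68° + cos 89° = 2 cos(78.5°) cos(-10.5°)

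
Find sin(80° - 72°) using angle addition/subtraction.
sin(80° - 72°) = sin 80° cos 72° - cos 80° sin 72° = 0.1392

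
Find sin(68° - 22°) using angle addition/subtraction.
sin(68° - 22°) = sin 68° cos 22° - cos 68° sin 22° = 0.7193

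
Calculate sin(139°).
sin(139°) = 0.6561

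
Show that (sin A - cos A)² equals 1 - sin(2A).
LHS = sin²A - 2 sin A cos A + cos²A = (sin²A + cos²A) - 2 sin A cos A = 1 - sin(2A) = RHS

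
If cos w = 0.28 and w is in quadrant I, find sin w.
sin w = 0.96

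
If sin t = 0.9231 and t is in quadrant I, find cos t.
cos t = 0.3846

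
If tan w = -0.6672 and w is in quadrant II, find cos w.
cos w = -0.8318 (using tan²w + 1 = sec²w)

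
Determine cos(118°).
cos(118°) = -0.4695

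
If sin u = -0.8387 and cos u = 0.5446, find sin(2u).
sin(2u) = 2 sin u cos u = -0.9135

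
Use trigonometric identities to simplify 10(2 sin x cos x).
10(2 sin x cos x) = 10(sin(2x)) (using Double angle)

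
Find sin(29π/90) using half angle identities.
sin(29π/90) = √((1 - cos 29π/45)/2) = 0.848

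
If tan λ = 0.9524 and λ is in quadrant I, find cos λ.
cos λ = 0.7241 (using tan²λ + 1 = sec²λ)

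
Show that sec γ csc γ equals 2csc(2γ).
RHS = 2/sin(2γ) = 2/(2 sin γ cos γ) = 1/(sin γ cos γ) = (1/cos γ)(1/sin γ) = sec γ csc γ = LHS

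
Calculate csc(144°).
csc(144°) = 1.701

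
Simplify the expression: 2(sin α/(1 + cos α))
2(sin α/(1 + cos α)) = 2(tan(α/2)) (using Half angle)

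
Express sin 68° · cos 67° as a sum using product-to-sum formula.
sin 68° cos 67° = (1/2)[sin(68°+67°) + sin(68°-67°)]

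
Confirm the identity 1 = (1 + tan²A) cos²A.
RHS = sec²A · cos²A = (1/cos²A) · cos²A = 1 = LHS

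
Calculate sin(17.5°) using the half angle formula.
sin(17.5°) = √((1 - cos 35°)/2) = 0.3007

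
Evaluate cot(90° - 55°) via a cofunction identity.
cot(90° - 55°) = tan(55°) = 1.428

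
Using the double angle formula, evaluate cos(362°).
cos(362°) = 1 - 2sin²181° = 0.9994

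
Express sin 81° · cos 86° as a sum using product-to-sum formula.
sin 81° cos 86° = (1/2)[sin(81°+86°) + sin(81°-86°)]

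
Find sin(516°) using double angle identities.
sin(516°) = 2 sin 258° cos 258° = 0.4067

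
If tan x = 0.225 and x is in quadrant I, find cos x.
cos x = 0.9756 (using tan²x + 1 = sec²x)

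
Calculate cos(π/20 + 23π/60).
cos(π/20 + 23π/60) = cos π/20 cos 23π/60 - sin π/20 sin 23π/60 = 0.2079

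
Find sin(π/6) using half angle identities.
sin(π/6) = √((1 - cos π/3)/2) = 1/2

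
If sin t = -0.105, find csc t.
csc t = 1/sin t = -9.524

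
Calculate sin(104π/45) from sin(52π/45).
sin(104π/45) = 2 sin 52π/45 cos 52π/45 = 0.829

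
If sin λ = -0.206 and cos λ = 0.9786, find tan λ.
tan λ = sin λ / cos λ = -0.2105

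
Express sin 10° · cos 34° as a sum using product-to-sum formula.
sin 10° cos 34° = (1/2)[sin(10°+34°) + sin(10°-34°)]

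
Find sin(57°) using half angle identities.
sin(57°) = √((1 - cos 114°)/2) = 0.8387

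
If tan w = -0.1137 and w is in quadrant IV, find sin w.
sin w = -0.113 (using tan²w + 1 = sec²w)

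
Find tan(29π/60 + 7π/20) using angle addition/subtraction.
tan(29π/60 + 7π/20) = (tan 29π/60 + tan 7π/20)/(1 - tan 29π/60 tan 7π/20) = -√3/3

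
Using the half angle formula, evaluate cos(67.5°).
cos(67.5°) = √((1 + cos 135°)/2) = √(2-√2)/2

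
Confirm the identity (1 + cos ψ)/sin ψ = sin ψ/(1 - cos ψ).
RHS = sin ψ(1 + cos ψ) / ((1 - cos ψ)(1 + cos ψ)) = sin ψ(1 + cos ψ) / (1 - cos²ψ) = sin ψ(1 + cos ψ) / sin²ψ = (1 + cos ψ)/sin ψ = LHS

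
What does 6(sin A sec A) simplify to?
6(sin A sec A) = 6(tan A) (using Reciprocal + quotient)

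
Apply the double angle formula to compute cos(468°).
cos(468°) = cos²234° - sin²234° = -0.309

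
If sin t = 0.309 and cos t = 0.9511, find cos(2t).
cos(2t) = cos²t - sin²t = 0.8091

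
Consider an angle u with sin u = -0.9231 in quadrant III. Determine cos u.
cos u = ±√(1 - sin²u) = -0.3846 (negative in QIII)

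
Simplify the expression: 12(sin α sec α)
12(sin α sec α) = 12(tan α) (using Reciprocal + quotient)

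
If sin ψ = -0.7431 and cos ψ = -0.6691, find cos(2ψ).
cos(2ψ) = cos²ψ - sin²ψ = -0.1045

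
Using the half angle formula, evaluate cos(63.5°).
cos(63.5°) = √((1 + cos 127°)/2) = 0.4462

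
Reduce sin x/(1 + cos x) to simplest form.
sin x/(1 + cos x) = tan(x/2) (using Half angle)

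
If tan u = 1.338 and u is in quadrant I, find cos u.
cos u = 0.5987 (using tan²u + 1 = sec²u)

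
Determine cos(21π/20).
cos(21π/20) = -0.9877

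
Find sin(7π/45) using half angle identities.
sin(7π/45) = √((1 - cos 14π/45)/2) = 0.4695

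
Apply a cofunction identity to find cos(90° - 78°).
cos(90° - 78°) = sin(78°) = 0.9781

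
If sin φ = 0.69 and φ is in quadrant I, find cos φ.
cos φ = 0.7238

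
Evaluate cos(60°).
cos(60°) = 1/2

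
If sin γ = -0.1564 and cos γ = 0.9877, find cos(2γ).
cos(2γ) = cos²γ - sin²γ = 0.9511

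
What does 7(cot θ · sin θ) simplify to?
7(cot θ · sin θ) = 7(cos θ) (using Quotient identity)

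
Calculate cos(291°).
cos(291°) = 0.3584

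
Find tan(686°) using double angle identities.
tan(686°) = 2 tan 343° / (1 - tan²343°) = -0.6745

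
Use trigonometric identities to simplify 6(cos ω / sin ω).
6(cos ω / sin ω) = 6(cot ω) (using Quotient identity)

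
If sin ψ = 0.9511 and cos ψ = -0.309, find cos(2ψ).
cos(2ψ) = cos²ψ - sin²ψ = -0.8091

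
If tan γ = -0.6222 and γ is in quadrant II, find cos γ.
cos γ = -0.8491 (using tan²γ + 1 = sec²γ)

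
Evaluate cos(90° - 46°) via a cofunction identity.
cos(90° - 46°) = sin(46°) = 0.7193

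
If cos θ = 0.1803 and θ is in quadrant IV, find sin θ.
sin θ = -0.9836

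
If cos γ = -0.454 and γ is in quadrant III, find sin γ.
sin γ = -0.891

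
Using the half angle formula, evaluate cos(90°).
cos(90°) = √((1 + cos 180°)/2) = 0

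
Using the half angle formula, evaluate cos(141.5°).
cos(141.5°) = -√((1 + cos 283°)/2) = -0.7826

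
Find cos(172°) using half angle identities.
cos(172°) = -√((1 + cos 344°)/2) = -0.9903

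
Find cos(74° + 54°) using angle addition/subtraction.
cos(74° + 54°) = cos 74° cos 54° - sin 74° sin 54° = -0.6157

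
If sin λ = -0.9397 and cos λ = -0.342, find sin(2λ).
sin(2λ) = 2 sin λ cos λ = 0.6428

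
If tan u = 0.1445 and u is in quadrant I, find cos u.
cos u = 0.9897 (using tan²u + 1 = sec²u)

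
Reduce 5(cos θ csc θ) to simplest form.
5(cos θ csc θ) = 5(cot θ) (using Reciprocal + quotient)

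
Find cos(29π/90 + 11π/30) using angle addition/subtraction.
cos(29π/90 + 11π/30) = cos 29π/90 cos 11π/30 - sin 29π/90 sin 11π/30 = -0.5592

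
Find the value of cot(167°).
cot(167°) = -4.331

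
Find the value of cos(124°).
cos(124°) = -0.5592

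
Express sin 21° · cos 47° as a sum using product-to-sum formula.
sin 21° cos 47° = (1/2)[sin(21°+47°) + sin(21°-47°)]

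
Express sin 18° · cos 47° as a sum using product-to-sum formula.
sin 18° cos 47° = (1/2)[sin(18°+47°) + sin(18°-47°)]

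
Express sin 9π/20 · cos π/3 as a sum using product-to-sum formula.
sin 9π/20 cos π/3 = (1/2)[sin(9π/20+π/3) + sin(9π/20-π/3)]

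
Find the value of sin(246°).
sin(246°) = -0.9135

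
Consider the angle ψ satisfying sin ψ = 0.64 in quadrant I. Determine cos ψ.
cos ψ = √(1 - sin²ψ) = 0.7684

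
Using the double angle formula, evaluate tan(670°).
tan(670°) = 2 tan 335° / (1 - tan²335°) = -1.192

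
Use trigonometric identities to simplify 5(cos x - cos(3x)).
5(cos x - cos(3x)) = 5(2 sin(2x) sin x) (using Sum-to-product)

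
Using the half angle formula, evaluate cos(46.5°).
cos(46.5°) = √((1 + cos 93°)/2) = 0.6884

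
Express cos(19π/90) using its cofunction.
cos(19π/90) = sin(π/2 - 19π/90) = sin(13π/45)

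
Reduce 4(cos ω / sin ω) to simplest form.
4(cos ω / sin ω) = 4(cot ω) (using Quotient identity)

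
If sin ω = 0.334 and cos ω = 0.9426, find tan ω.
tan ω = sin ω / cos ω = 0.3543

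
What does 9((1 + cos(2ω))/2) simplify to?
9((1 + cos(2ω))/2) = 9(cos²ω) (using Power reduction)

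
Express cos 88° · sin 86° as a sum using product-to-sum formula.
cos 88° sin 86° = (1/2)[sin(88°+86°) - sin(88°-86°)]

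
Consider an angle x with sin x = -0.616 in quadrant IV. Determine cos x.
cos x = √(1 - sin²x) = 0.7877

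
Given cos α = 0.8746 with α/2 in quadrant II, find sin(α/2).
sin(α/2) = ±√((1 - cos α)/2); positive since α/2 ∈ QII, so sin(α/2) = 0.2504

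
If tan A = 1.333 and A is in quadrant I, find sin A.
sin A = 0.7999 (using tan²A + 1 = sec²A)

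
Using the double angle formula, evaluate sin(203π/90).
sin(203π/90) = 2 sin 203π/180 cos 203π/180 = 0.7193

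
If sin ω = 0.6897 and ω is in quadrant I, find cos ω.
cos ω = 0.7241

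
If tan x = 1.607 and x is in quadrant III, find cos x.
cos x = -0.5283 (using tan²x + 1 = sec²x)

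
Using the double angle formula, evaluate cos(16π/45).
cos(16π/45) = cos²8π/45 - sin²8π/45 = 0.4384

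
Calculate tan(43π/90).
tan(43π/90) = 14.3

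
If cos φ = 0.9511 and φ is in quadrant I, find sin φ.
sin φ = 0.3089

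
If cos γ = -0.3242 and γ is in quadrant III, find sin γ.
sin γ = -0.946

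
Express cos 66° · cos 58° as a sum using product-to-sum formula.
cos 66° cos 58° = (1/2)[cos(66°-58°) + cos(66°+58°)]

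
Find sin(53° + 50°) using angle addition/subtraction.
sin(53° + 50°) = sin 53° cos 50° + cos 53° sin 50° = 0.9744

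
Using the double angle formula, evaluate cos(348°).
cos(348°) = cos²174° - sin²174° = 0.9781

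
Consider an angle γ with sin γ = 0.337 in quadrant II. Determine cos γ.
cos γ = ±√(1 - sin²γ) = -0.9415 (negative in QII)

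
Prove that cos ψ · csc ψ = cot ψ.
LHS = cos ψ · (1/sin ψ) = cos ψ/sin ψ = cot ψ = RHS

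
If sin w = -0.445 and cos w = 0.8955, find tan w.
tan w = sin w / cos w = -0.4969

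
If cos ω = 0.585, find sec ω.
sec ω = 1/cos ω = 1.709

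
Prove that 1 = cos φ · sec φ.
RHS = cos φ · (1/cos φ) = 1 = LHS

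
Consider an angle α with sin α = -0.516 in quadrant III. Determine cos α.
cos α = ±√(1 - sin²α) = -0.8566 (negative in QIII)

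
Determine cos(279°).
cos(279°) = 0.1564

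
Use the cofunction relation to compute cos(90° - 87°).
cos(90° - 87°) = sin(87°) = 0.9986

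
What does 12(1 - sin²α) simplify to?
12(1 - sin²α) = 12(cos²α) (using Pythagorean identity)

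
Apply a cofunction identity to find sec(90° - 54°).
sec(90° - 54°) = csc(54°) = 1.236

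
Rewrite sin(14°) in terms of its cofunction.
sin(14°) = cos(90° - 14°) = cos(76°)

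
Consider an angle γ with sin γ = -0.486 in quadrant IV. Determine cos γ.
cos γ = √(1 - sin²γ) = 0.874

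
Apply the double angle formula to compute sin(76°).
sin(76°) = 2 sin 38° cos 38° = 0.9703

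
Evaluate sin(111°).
sin(111°) = 0.9336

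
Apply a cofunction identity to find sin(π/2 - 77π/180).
sin(π/2 - 77π/180) = cos(77π/180) = 0.225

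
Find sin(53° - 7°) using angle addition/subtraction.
sin(53° - 7°) = sin 53° cos 7° - cos 53° sin 7° = 0.7193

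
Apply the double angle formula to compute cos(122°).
cos(122°) = cos²61° - sin²61° = -0.5299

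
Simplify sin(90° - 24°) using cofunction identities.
sin(90° - 24°) = cos(24°)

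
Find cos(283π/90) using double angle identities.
cos(283π/90) = cos²283π/180 - sin²283π/180 = -0.8988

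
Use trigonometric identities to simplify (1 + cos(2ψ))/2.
(1 + cos(2ψ))/2 = cos²ψ (using Power reduction)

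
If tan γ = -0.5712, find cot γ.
cot γ = 1/tan γ = -1.751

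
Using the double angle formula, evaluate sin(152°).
sin(152°) = 2 sin 76° cos 76° = 0.4695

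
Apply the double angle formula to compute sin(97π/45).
sin(97π/45) = 2 sin 97π/90 cos 97π/90 = 0.4695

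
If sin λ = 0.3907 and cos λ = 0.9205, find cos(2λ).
cos(2λ) = cos²λ - sin²λ = 0.6947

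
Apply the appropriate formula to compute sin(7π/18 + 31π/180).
sin(7π/18 + 31π/180) = sin 7π/18 cos 31π/180 + cos 7π/18 sin 31π/180 = 0.9816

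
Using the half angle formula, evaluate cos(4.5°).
cos(4.5°) = √((1 + cos 9°)/2) = 0.9969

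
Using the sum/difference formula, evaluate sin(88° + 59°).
sin(88° + 59°) = sin 88° cos 59° + cos 88° sin 59° = 0.5446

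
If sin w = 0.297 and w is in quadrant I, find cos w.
cos w = 0.9549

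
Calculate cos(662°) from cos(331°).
cos(662°) = cos²331° - sin²331° = 0.5299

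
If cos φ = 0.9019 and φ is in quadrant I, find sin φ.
sin φ = 0.4319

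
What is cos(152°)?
cos(152°) = -0.8829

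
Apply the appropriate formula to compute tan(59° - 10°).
tan(59° - 10°) = (tan 59° - tan 10°)/(1 + tan 59° tan 10°) = 1.15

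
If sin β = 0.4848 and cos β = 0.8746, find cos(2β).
cos(2β) = cos²β - sin²β = 0.5299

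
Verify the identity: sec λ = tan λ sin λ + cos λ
RHS = sin²λ/cos λ + cos λ = (sin²λ + cos²λ)/cos λ = 1/cos λ = sec λ = LHS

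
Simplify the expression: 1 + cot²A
1 + cot²A = csc²A (using Pythagorean identity)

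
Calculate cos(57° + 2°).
cos(57° + 2°) = cos 57° cos 2° - sin 57° sin 2° = 0.515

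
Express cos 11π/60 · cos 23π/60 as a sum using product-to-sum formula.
cos 11π/60 cos 23π/60 = (1/2)[cos(11π/60-23π/60) + cos(11π/60+23π/60)]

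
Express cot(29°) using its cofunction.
cot(29°) = tan(90° - 29°) = tan(61°)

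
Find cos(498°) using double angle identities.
cos(498°) = 2cos²249° - 1 = -0.7431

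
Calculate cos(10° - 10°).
cos(10° - 10°) = cos 10° cos 10° + sin 10° sin 10° = 1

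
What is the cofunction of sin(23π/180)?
sin(23π/180) = cos(π/2 - 23π/180) = cos(67π/180)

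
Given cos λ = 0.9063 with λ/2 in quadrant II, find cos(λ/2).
cos(λ/2) = ±√((1 + cos λ)/2); negative since λ/2 ∈ QII, so cos(λ/2) = -0.9763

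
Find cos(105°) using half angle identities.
cos(105°) = -√((1 + cos 210°)/2) = -(√6-√2)/4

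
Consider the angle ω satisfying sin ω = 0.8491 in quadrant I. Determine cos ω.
cos ω = √(1 - sin²ω) = 0.5282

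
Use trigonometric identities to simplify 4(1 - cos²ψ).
4(1 - cos²ψ) = 4(sin²ψ) (using Pythagorean identity)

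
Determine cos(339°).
cos(339°) = 0.9336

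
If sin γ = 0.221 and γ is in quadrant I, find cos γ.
cos γ = 0.9753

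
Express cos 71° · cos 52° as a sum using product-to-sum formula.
cos 71° cos 52° = (1/2)[cos(71°-52°) + cos(71°+52°)]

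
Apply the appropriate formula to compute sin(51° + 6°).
sin(51° + 6°) = sin 51° cos 6° + cos 51° sin 6° = 0.8387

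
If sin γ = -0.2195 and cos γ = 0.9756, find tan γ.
tan γ = sin γ / cos γ = -0.225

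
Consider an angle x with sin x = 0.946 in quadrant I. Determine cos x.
cos x = √(1 - sin²x) = 0.3242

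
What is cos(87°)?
cos(87°) = 0.05234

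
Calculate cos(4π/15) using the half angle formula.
cos(4π/15) = √((1 + cos 8π/15)/2) = 0.6691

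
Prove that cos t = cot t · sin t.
RHS = (cos t/sin t) · sin t = cos t = LHS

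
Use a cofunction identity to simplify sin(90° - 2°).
sin(90° - 2°) = cos(2°)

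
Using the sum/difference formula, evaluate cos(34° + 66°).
cos(34° + 66°) = cos 34° cos 66° - sin 34° sin 66° = -0.1736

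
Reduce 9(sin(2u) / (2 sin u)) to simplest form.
9(sin(2u) / (2 sin u)) = 9(cos u) (using Double angle)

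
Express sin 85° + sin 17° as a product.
sin 85° + sin 17° = 2 sin(51°) cos(34°)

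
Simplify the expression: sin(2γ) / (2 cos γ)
sin(2γ) / (2 cos γ) = sin γ (using Double angle)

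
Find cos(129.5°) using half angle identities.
cos(129.5°) = -√((1 + cos 259°)/2) = -0.6361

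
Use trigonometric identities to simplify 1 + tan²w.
1 + tan²w = sec²w (using Pythagorean identity)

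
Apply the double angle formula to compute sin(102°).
sin(102°) = 2 sin 51° cos 51° = 0.9781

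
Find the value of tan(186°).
tan(186°) = 0.1051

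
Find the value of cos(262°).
cos(262°) = -0.1392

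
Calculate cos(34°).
cos(34°) = 0.829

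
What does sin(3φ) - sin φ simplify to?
sin(3φ) - sin φ = 2 cos(2φ) sin φ (using Sum-to-product)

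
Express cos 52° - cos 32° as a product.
cos 52° - cos 32° = -2 sin(42°) sin(10°)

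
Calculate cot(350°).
cot(350°) = -5.671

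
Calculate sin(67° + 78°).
sin(67° + 78°) = sin 67° cos 78° + cos 67° sin 78° = 0.5736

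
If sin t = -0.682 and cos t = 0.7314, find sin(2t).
sin(2t) = 2 sin t cos t = -0.9976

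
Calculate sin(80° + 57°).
sin(80° + 57°) = sin 80° cos 57° + cos 80° sin 57° = 0.682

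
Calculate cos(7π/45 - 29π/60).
cos(7π/45 - 29π/60) = cos 7π/45 cos 29π/60 + sin 7π/45 sin 29π/60 = 0.515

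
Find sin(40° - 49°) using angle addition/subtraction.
sin(40° - 49°) = sin 40° cos 49° - cos 40° sin 49° = -0.1564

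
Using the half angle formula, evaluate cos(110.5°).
cos(110.5°) = -√((1 + cos 221°)/2) = -0.3502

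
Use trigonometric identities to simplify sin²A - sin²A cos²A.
sin²A - sin²A cos²A = sin⁴A (using Factoring)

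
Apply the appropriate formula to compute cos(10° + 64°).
cos(10° + 64°) = cos 10° cos 64° - sin 10° sin 64° = 0.2756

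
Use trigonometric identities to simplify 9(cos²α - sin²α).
9(cos²α - sin²α) = 9(cos(2α)) (using Double angle)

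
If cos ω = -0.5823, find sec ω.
sec ω = 1/cos ω = -1.717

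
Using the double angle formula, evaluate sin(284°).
sin(284°) = 2 sin 142° cos 142° = -0.9703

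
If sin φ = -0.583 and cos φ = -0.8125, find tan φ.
tan φ = sin φ / cos φ = 0.7175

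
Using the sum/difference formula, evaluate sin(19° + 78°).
sin(19° + 78°) = sin 19° cos 78° + cos 19° sin 78° = 0.9925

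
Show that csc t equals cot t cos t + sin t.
RHS = cos²t/sin t + sin t = (cos²t + sin²t)/sin t = 1/sin t = csc t = LHS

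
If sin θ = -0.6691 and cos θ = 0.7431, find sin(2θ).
sin(2θ) = 2 sin θ cos θ = -0.9944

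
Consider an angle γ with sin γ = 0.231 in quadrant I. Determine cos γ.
cos γ = √(1 - sin²γ) = 0.973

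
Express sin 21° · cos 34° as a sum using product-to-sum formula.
sin 21° cos 34° = (1/2)[sin(21°+34°) + sin(21°-34°)]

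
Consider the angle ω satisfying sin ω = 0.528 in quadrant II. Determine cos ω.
cos ω = ±√(1 - sin²ω) = -0.8492 (negative in QII)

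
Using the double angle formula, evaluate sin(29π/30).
sin(29π/30) = 2 sin 29π/60 cos 29π/60 = 0.1045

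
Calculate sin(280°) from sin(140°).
sin(280°) = 2 sin 140° cos 140° = -0.9848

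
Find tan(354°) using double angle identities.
tan(354°) = 2 tan 177° / (1 - tan²177°) = -0.1051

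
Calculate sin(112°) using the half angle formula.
sin(112°) = √((1 - cos 224°)/2) = 0.9272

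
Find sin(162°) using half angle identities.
sin(162°) = √((1 - cos 324°)/2) = 0.309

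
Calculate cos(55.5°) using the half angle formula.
cos(55.5°) = √((1 + cos 111°)/2) = 0.5664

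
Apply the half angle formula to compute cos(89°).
cos(89°) = √((1 + cos 178°)/2) = 0.01745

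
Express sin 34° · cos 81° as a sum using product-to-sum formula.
sin 34° cos 81° = (1/2)[sin(34°+81°) + sin(34°-81°)]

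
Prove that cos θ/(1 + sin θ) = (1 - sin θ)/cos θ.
RHS = (1 - sin θ)(1 + sin θ) / (cos θ(1 + sin θ)) = (1 - sin²θ) / (cos θ(1 + sin θ)) = cos²θ / (cos θ(1 + sin θ)) = cos θ/(1 + sin θ) = LHS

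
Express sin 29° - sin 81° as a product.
sin 29° - sin 81° = 2 cos(55°) sin(-26°)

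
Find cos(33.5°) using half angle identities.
cos(33.5°) = √((1 + cos 67°)/2) = 0.8339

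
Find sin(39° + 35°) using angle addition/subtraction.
sin(39° + 35°) = sin 39° cos 35° + cos 39° sin 35° = 0.9613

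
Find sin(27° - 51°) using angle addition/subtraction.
sin(27° - 51°) = sin 27° cos 51° - cos 27° sin 51° = -0.4067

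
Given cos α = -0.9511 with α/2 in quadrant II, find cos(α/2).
cos(α/2) = ±√((1 + cos α)/2); negative since α/2 ∈ QII, so cos(α/2) = -0.1564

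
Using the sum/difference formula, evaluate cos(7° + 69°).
cos(7° + 69°) = cos 7° cos 69° - sin 7° sin 69° = 0.2419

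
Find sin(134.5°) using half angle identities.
sin(134.5°) = √((1 - cos 269°)/2) = 0.7133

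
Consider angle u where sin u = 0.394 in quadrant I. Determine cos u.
cos u = √(1 - sin²u) = 0.9191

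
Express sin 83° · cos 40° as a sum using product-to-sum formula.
sin 83° cos 40° = (1/2)[sin(83°+40°) + sin(83°-40°)]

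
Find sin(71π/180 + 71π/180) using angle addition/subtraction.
sin(71π/180 + 71π/180) = sin 71π/180 cos 71π/180 + cos 71π/180 sin 71π/180 = 0.6157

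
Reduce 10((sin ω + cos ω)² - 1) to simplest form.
10((sin ω + cos ω)² - 1) = 10(sin(2ω)) (using Pythagorean + double angle)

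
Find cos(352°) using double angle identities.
cos(352°) = 2cos²176° - 1 = 0.9903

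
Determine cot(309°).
cot(309°) = -0.8098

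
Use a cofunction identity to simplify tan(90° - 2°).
tan(90° - 2°) = cot(2°)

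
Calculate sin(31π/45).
sin(31π/45) = 0.829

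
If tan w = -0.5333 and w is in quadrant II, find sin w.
sin w = 0.4706 (using tan²w + 1 = sec²w)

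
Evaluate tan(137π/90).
tan(137π/90) = -14.3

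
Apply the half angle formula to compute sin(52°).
sin(52°) = √((1 - cos 104°)/2) = 0.788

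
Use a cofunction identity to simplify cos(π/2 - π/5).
cos(π/2 - π/5) = sin(π/5)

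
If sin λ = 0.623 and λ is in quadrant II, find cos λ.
cos λ = -0.7822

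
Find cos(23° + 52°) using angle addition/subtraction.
cos(23° + 52°) = cos 23° cos 52° - sin 23° sin 52° = (√6-√2)/4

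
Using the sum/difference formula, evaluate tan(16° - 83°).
tan(16° - 83°) = (tan 16° - tan 83°)/(1 + tan 16° tan 83°) = -2.356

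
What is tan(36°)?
tan(36°) = 0.7265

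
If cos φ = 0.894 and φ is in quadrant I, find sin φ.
sin φ = 0.4481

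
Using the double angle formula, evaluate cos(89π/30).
cos(89π/30) = cos²89π/60 - sin²89π/60 = -0.9945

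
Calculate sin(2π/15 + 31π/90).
sin(2π/15 + 31π/90) = sin 2π/15 cos 31π/90 + cos 2π/15 sin 31π/90 = 0.9976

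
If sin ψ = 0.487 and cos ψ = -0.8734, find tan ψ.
tan ψ = sin ψ / cos ψ = -0.5576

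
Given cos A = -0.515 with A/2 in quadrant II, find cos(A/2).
cos(A/2) = ±√((1 + cos A)/2); negative since A/2 ∈ QII, so cos(A/2) = -0.4924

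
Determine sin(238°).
sin(238°) = -0.848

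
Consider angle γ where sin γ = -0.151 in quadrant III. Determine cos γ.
cos γ = ±√(1 - sin²γ) = -0.9885 (negative in QIII)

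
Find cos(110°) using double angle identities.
cos(110°) = cos²55° - sin²55° = -0.342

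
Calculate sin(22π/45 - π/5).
sin(22π/45 - π/5) = sin 22π/45 cos π/5 - cos 22π/45 sin π/5 = 0.788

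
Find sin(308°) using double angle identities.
sin(308°) = 2 sin 154° cos 154° = -0.788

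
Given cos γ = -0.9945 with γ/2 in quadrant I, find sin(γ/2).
sin(γ/2) = ±√((1 - cos γ)/2); positive since γ/2 ∈ QI, so sin(γ/2) = 0.9986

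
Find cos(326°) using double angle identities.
cos(326°) = cos²163° - sin²163° = 0.829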